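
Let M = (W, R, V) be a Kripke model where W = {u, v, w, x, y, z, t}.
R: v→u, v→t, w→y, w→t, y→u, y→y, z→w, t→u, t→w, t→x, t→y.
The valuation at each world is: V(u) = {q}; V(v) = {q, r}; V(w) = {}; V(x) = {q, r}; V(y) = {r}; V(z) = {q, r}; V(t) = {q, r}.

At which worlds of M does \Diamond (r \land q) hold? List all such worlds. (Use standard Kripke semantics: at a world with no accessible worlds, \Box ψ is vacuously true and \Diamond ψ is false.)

Let φ = \Diamond (r \land q). Evaluate φ at each world:
  u (successors ∅): φ is false.
  v (successors {u, t}): φ is true.
  w (successors {y, t}): φ is true.
  x (successors ∅): φ is false.
  y (successors {u, y}): φ is false.
  z (successors {w}): φ is false.
  t (successors {u, w, x, y}): φ is true.
For instance, at v:
  At v: \Diamond (r \land q) requires r \land q at some successor in {u, t}.
    r \land q holds at t, so \Diamond (r \land q) is true at v.
Satisfying worlds: {v, w, t}

v, w, t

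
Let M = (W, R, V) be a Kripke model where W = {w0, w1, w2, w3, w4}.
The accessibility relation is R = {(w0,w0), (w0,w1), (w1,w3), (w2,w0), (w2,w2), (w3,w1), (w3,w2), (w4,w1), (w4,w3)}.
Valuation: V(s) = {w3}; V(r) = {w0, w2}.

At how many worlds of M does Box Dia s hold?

0

Recall that Box ψ holds at a world iff ψ holds at every accessible world, and Dia ψ holds iff ψ holds at some accessible world.
Let φ = Box Dia s. Evaluate φ at each world:
  w0 (successors {w0, w1}): φ is false.
  w1 (successors {w3}): φ is false.
  w2 (successors {w0, w2}): φ is false.
  w3 (successors {w1, w2}): φ is false.
  w4 (successors {w1, w3}): φ is false.
For instance, at w4:
  At w4: Box Dia s requires Dia s at every successor {w1, w3}.
    Dia s fails at w3, so Box Dia s is false at w4.
      At w3: Dia s requires s at some successor in {w1, w2}.
        At w1: s is false.
        At w2: s is false.
      So Dia s is false at w3.
Satisfying worlds: none.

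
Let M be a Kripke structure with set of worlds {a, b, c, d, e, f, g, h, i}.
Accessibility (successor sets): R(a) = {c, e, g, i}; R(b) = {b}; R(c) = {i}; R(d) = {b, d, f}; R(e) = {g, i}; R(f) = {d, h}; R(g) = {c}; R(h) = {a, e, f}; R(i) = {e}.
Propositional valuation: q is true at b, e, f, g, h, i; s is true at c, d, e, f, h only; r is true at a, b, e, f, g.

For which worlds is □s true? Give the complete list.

f, g, i

Recall that □ψ holds at a world iff ψ holds at every accessible world, and ◇ψ holds iff ψ holds at some accessible world.
Let φ = □s. Evaluate φ at each world:
  a (successors {c, e, g, i}): φ is false.
  b (successors {b}): φ is false.
  c (successors {i}): φ is false.
  d (successors {b, d, f}): φ is false.
  e (successors {g, i}): φ is false.
  f (successors {d, h}): φ is true.
  g (successors {c}): φ is true.
  h (successors {a, e, f}): φ is false.
  i (successors {e}): φ is true.
For instance, at i:
  At i: □s requires s at every successor {e}.
    At e: s is true.
  So □s is true at i.
Satisfying worlds: {f, g, i}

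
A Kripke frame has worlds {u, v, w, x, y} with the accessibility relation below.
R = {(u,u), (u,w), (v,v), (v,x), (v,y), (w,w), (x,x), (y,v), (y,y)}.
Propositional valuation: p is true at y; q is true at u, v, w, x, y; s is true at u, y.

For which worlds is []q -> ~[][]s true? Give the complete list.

u, v, w, x, y

Recall that []ψ holds at a world iff ψ holds at every accessible world, and <>ψ holds iff ψ holds at some accessible world.
Let φ = []q -> ~[][]s. Evaluate φ at each world:
  u (successors {u, w}): φ is true.
  v (successors {v, x, y}): φ is true.
  w (successors {w}): φ is true.
  x (successors {x}): φ is true.
  y (successors {v, y}): φ is true.
For instance, at u:
  At u: []q is true, ~[][]s is true, so []q -> ~[][]s is true.
    At u: []q requires q at every successor {u, w}.
      At u: q is true.
      At w: q is true.
    So []q is true at u.
    At u: [][]s is false, so ~[][]s is true.
      At u: [][]s requires []s at every successor {u, w}.
        []s fails at u, so [][]s is false at u.
Satisfying worlds: {u, v, w, x, y}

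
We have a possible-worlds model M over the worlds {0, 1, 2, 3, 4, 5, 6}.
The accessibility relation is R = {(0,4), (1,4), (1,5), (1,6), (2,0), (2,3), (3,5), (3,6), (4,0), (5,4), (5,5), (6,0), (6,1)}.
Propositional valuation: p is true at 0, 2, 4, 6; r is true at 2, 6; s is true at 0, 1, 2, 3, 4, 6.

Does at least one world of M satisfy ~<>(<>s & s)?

No

Recall that <>ψ holds at a world iff ψ holds at some accessible world.
Let φ = ~<>(<>s & s). Evaluate φ at each world:
  0 (successors {4}): φ is false.
  1 (successors {4, 5, 6}): φ is false.
  2 (successors {0, 3}): φ is false.
  3 (successors {5, 6}): φ is false.
  4 (successors {0}): φ is false.
  5 (successors {4, 5}): φ is false.
  6 (successors {0, 1}): φ is false.
For instance, at 2:
  At 2: <>(<>s & s) is true, so ~<>(<>s & s) is false.
    At 2: <>(<>s & s) requires <>s & s at some successor in {0, 3}.
      <>s & s holds at 0, so <>(<>s & s) is true at 2.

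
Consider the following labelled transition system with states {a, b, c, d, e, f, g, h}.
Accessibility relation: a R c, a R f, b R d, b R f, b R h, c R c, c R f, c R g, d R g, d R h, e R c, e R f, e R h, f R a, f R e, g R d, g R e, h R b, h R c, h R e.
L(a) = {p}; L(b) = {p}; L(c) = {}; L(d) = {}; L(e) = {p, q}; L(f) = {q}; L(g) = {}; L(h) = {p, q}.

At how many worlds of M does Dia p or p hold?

Recall that Dia ψ holds at a world iff ψ holds at some accessible world.
Let φ = Dia p or p. Evaluate φ at each world:
  a (successors {c, f}): φ is true.
  b (successors {d, f, h}): φ is true.
  c (successors {c, f, g}): φ is false.
  d (successors {g, h}): φ is true.
  e (successors {c, f, h}): φ is true.
  f (successors {a, e}): φ is true.
  g (successors {d, e}): φ is true.
  h (successors {b, c, e}): φ is true.
For instance, at d:
  At d: Dia p is true, p is false, so Dia p or p is true.
    At d: Dia p requires p at some successor in {g, h}.
      p holds at h, so Dia p is true at d.
Satisfying worlds: {a, b, d, e, f, g, h}

7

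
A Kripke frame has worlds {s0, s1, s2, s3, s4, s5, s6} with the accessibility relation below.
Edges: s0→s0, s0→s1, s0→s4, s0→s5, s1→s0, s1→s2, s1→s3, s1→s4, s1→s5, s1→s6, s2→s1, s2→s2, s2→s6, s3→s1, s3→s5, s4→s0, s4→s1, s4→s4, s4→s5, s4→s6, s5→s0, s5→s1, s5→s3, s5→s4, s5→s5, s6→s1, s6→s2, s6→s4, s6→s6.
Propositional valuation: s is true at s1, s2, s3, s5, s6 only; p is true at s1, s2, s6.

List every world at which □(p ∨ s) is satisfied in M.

Recall that □ψ holds at a world iff ψ holds at every accessible world, and ◇ψ holds iff ψ holds at some accessible world.
Let φ = □(p ∨ s). Evaluate φ at each world:
  s0 (successors {s0, s1, s4, s5}): φ is false.
  s1 (successors {s0, s2, s3, s4, s5, s6}): φ is false.
  s2 (successors {s1, s2, s6}): φ is true.
  s3 (successors {s1, s5}): φ is true.
  s4 (successors {s0, s1, s4, s5, s6}): φ is false.
  s5 (successors {s0, s1, s3, s4, s5}): φ is false.
  s6 (successors {s1, s2, s4, s6}): φ is false.
For instance, at s2:
  At s2: □(p ∨ s) requires p ∨ s at every successor {s1, s2, s6}.
    At s1: p ∨ s is true.
    At s2: p ∨ s is true.
    At s6: p ∨ s is true.
  So □(p ∨ s) is true at s2.
Satisfying worlds: {s2, s3}

s2, s3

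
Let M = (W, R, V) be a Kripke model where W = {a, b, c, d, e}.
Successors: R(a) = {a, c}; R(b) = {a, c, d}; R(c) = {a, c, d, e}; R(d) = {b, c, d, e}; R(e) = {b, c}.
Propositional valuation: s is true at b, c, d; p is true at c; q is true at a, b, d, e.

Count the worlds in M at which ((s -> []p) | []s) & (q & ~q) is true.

0

Let φ = ((s -> []p) | []s) & (q & ~q). Evaluate φ at each world:
  a (successors {a, c}): φ is false.
  b (successors {a, c, d}): φ is false.
  c (successors {a, c, d, e}): φ is false.
  d (successors {b, c, d, e}): φ is false.
  e (successors {b, c}): φ is false.
For instance, at b:
  At b: (s -> []p) | []s is false, q & ~q is false, so ((s -> []p) | []s) & (q & ~q) is false.
    At b: s -> []p is false, []s is false, so (s -> []p) | []s is false.
      At b: s is true, []p is false, so s -> []p is false.
      At b: []s requires s at every successor {a, c, d}.
        s fails at a, so []s is false at b.
Satisfying worlds: none.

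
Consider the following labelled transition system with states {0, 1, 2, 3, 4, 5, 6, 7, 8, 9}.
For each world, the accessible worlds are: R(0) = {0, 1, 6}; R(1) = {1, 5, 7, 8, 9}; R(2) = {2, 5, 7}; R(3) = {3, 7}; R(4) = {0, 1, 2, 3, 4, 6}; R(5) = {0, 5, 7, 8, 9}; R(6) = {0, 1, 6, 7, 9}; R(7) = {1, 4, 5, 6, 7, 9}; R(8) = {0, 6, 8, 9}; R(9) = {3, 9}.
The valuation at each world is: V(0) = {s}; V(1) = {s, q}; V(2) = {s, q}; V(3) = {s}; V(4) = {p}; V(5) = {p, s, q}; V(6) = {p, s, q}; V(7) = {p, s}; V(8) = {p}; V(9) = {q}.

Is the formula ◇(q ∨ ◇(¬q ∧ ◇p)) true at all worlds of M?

Yes

Recall that ◇ψ holds at a world iff ψ holds at some accessible world.
Let φ = ◇(q ∨ ◇(¬q ∧ ◇p)). Evaluate φ at each world:
  0 (successors {0, 1, 6}): φ is true.
  1 (successors {1, 5, 7, 8, 9}): φ is true.
  2 (successors {2, 5, 7}): φ is true.
  3 (successors {3, 7}): φ is true.
  4 (successors {0, 1, 2, 3, 4, 6}): φ is true.
  5 (successors {0, 5, 7, 8, 9}): φ is true.
  6 (successors {0, 1, 6, 7, 9}): φ is true.
  7 (successors {1, 4, 5, 6, 7, 9}): φ is true.
  8 (successors {0, 6, 8, 9}): φ is true.
  9 (successors {3, 9}): φ is true.
For instance, at 5:
  At 5: ◇(q ∨ ◇(¬q ∧ ◇p)) requires q ∨ ◇(¬q ∧ ◇p) at some successor in {0, 5, 7, 8, 9}.
    q ∨ ◇(¬q ∧ ◇p) holds at 0, so ◇(q ∨ ◇(¬q ∧ ◇p)) is true at 5.
      At 0: q is false, ◇(¬q ∧ ◇p) is true, so q ∨ ◇(¬q ∧ ◇p) is true.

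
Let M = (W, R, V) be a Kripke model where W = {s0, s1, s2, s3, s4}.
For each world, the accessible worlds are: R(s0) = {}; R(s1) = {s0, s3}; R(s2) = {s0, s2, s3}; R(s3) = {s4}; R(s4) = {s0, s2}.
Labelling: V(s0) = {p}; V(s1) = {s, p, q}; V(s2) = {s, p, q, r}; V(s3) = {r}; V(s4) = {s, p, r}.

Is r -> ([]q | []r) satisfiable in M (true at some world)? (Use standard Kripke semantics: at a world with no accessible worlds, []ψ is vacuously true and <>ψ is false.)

Let φ = r -> ([]q | []r). Evaluate φ at each world:
  s0 (successors ∅): φ is true.
  s1 (successors {s0, s3}): φ is true.
  s2 (successors {s0, s2, s3}): φ is false.
  s3 (successors {s4}): φ is true.
  s4 (successors {s0, s2}): φ is false.
Detail at s0 (witness):
  At s0: r is false, []q | []r is true, so r -> ([]q | []r) is true.
    At s0: []q is true, []r is true, so []q | []r is true.
      At s0: no accessible worlds, so []q holds vacuously.
      At s0: no accessible worlds, so []r holds vacuously.

Yes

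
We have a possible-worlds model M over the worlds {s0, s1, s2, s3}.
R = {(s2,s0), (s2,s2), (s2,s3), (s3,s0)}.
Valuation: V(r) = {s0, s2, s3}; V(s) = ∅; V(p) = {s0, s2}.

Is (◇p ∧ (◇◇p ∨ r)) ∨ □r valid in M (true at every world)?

Let φ = (◇p ∧ (◇◇p ∨ r)) ∨ □r. Evaluate φ at each world:
  s0 (successors ∅): φ is true.
  s1 (successors ∅): φ is true.
  s2 (successors {s0, s2, s3}): φ is true.
  s3 (successors {s0}): φ is true.
For instance, at s3:
  At s3: ◇p ∧ (◇◇p ∨ r) is true, □r is true, so (◇p ∧ (◇◇p ∨ r)) ∨ □r is true.
    At s3: ◇p is true, ◇◇p ∨ r is true, so ◇p ∧ (◇◇p ∨ r) is true.
      At s3: ◇p requires p at some successor in {s0}.
        p holds at s0, so ◇p is true at s3.
      At s3: ◇◇p is false, r is true, so ◇◇p ∨ r is true.
    At s3: □r requires r at every successor {s0}.
      At s0: r is true.
    So □r is true at s3.

Yes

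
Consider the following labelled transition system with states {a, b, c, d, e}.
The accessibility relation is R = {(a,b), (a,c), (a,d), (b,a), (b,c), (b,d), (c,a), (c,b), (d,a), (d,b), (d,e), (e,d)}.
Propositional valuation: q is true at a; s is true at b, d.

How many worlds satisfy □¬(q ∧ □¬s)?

5

Let φ = □¬(q ∧ □¬s). Evaluate φ at each world:
  a (successors {b, c, d}): φ is true.
  b (successors {a, c, d}): φ is true.
  c (successors {a, b}): φ is true.
  d (successors {a, b, e}): φ is true.
  e (successors {d}): φ is true.
For instance, at c:
  At c: □¬(q ∧ □¬s) requires ¬(q ∧ □¬s) at every successor {a, b}.
      At a: q ∧ □¬s is false, so ¬(q ∧ □¬s) is true.
      At b: q ∧ □¬s is false, so ¬(q ∧ □¬s) is true.
  So □¬(q ∧ □¬s) is true at c.
Satisfying worlds: {a, b, c, d, e}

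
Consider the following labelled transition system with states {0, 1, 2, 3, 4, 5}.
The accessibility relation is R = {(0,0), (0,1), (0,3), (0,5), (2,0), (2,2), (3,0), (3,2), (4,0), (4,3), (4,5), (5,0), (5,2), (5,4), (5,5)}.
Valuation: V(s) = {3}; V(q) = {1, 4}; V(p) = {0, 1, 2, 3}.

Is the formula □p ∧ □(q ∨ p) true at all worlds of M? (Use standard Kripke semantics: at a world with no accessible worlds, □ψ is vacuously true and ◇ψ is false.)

No

Let φ = □p ∧ □(q ∨ p). Evaluate φ at each world:
  0 (successors {0, 1, 3, 5}): φ is false.
  1 (successors ∅): φ is true.
  2 (successors {0, 2}): φ is true.
  3 (successors {0, 2}): φ is true.
  4 (successors {0, 3, 5}): φ is false.
  5 (successors {0, 2, 4, 5}): φ is false.
Detail at 0 (counterexample):
  At 0: □p is false, □(q ∨ p) is false, so □p ∧ □(q ∨ p) is false.
    At 0: □p requires p at every successor {0, 1, 3, 5}.
      p fails at 5, so □p is false at 0.
    At 0: □(q ∨ p) requires q ∨ p at every successor {0, 1, 3, 5}.
      q ∨ p fails at 5, so □(q ∨ p) is false at 0.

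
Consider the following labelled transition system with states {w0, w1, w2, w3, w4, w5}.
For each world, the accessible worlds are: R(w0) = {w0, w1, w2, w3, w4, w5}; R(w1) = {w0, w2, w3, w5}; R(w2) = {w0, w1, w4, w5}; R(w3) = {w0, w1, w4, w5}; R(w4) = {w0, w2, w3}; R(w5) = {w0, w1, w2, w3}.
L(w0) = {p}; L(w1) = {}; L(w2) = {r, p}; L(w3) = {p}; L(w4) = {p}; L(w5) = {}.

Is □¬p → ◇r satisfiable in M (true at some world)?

Yes

Let φ = □¬p → ◇r. Evaluate φ at each world:
  w0 (successors {w0, w1, w2, w3, w4, w5}): φ is true.
  w1 (successors {w0, w2, w3, w5}): φ is true.
  w2 (successors {w0, w1, w4, w5}): φ is true.
  w3 (successors {w0, w1, w4, w5}): φ is true.
  w4 (successors {w0, w2, w3}): φ is true.
  w5 (successors {w0, w1, w2, w3}): φ is true.
Detail at w0 (witness):
  At w0: □¬p is false, ◇r is true, so □¬p → ◇r is true.
    At w0: □¬p requires ¬p at every successor {w0, w1, w2, w3, w4, w5}.
      ¬p fails at w0, so □¬p is false at w0.
    At w0: ◇r requires r at some successor in {w0, w1, w2, w3, w4, w5}.
      r holds at w2, so ◇r is true at w0.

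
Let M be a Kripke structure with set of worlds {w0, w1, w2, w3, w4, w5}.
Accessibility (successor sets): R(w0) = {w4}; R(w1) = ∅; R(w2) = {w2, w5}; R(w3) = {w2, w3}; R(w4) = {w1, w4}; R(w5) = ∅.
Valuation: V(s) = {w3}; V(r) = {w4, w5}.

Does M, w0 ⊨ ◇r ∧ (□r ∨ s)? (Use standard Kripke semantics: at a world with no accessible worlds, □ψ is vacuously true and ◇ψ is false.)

Yes

At w0: ◇r is true, □r ∨ s is true, so ◇r ∧ (□r ∨ s) is true.
  At w0: ◇r requires r at some successor in {w4}.
    r holds at w4, so ◇r is true at w0.
  At w0: □r is true, s is false, so □r ∨ s is true.
    At w0: □r requires r at every successor {w4}.
      At w4: r is true.
    So □r is true at w0.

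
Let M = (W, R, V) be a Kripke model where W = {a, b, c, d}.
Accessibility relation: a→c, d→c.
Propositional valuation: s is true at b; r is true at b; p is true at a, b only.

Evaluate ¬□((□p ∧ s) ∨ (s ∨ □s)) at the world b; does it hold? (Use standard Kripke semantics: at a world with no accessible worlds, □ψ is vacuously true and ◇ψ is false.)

No

At b: □((□p ∧ s) ∨ (s ∨ □s)) is true, so ¬□((□p ∧ s) ∨ (s ∨ □s)) is false.
  At b: no accessible worlds, so □((□p ∧ s) ∨ (s ∨ □s)) holds vacuously.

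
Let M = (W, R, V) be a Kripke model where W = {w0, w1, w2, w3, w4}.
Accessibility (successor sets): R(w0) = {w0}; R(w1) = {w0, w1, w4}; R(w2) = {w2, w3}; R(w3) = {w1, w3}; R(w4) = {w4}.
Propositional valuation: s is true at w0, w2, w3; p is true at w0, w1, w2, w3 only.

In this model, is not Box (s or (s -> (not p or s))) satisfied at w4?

At w4: Box (s or (s -> (not p or s))) is true, so not Box (s or (s -> (not p or s))) is false.
  At w4: Box (s or (s -> (not p or s))) requires s or (s -> (not p or s)) at every successor {w4}.
    At w4: s or (s -> (not p or s)) is true.
  So Box (s or (s -> (not p or s))) is true at w4.

No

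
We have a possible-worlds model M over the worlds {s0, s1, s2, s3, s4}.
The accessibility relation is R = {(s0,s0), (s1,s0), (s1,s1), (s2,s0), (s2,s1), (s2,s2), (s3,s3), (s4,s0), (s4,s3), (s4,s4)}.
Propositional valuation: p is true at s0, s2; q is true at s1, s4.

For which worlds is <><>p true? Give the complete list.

s0, s1, s2, s4

Let φ = <><>p. Evaluate φ at each world:
  s0 (successors {s0}): φ is true.
  s1 (successors {s0, s1}): φ is true.
  s2 (successors {s0, s1, s2}): φ is true.
  s3 (successors {s3}): φ is false.
  s4 (successors {s0, s3, s4}): φ is true.
For instance, at s2:
  At s2: <><>p requires <>p at some successor in {s0, s1, s2}.
    <>p holds at s0, so <><>p is true at s2.
      At s0: <>p requires p at some successor in {s0}.
        p holds at s0, so <>p is true at s0.
Satisfying worlds: {s0, s1, s2, s4}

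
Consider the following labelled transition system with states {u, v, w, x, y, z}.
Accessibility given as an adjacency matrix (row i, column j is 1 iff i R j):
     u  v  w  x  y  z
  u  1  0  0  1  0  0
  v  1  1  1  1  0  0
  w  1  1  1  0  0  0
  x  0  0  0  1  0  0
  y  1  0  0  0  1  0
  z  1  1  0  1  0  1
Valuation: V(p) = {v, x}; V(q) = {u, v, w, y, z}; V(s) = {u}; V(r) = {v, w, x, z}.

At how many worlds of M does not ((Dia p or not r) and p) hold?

Recall that Dia ψ holds at a world iff ψ holds at some accessible world.
Let φ = not ((Dia p or not r) and p). Evaluate φ at each world:
  u (successors {u, x}): φ is true.
  v (successors {u, v, w, x}): φ is false.
  w (successors {u, v, w}): φ is true.
  x (successors {x}): φ is false.
  y (successors {u, y}): φ is true.
  z (successors {u, v, x, z}): φ is true.
For instance, at x:
  At x: (Dia p or not r) and p is true, so not ((Dia p or not r) and p) is false.
    At x: Dia p or not r is true, p is true, so (Dia p or not r) and p is true.
      At x: Dia p is true, not r is false, so Dia p or not r is true.
Satisfying worlds: {u, w, y, z}

4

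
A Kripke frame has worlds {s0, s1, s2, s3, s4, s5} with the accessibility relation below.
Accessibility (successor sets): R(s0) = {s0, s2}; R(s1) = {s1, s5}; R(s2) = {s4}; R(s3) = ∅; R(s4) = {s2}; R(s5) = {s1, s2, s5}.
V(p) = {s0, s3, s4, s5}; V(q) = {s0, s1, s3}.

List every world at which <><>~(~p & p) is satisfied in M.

s0, s1, s2, s4, s5

Let φ = <><>~(~p & p). Evaluate φ at each world:
  s0 (successors {s0, s2}): φ is true.
  s1 (successors {s1, s5}): φ is true.
  s2 (successors {s4}): φ is true.
  s3 (successors ∅): φ is false.
  s4 (successors {s2}): φ is true.
  s5 (successors {s1, s2, s5}): φ is true.
For instance, at s1:
  At s1: <><>~(~p & p) requires <>~(~p & p) at some successor in {s1, s5}.
    <>~(~p & p) holds at s1, so <><>~(~p & p) is true at s1.
      At s1: <>~(~p & p) requires ~(~p & p) at some successor in {s1, s5}.
        ~(~p & p) holds at s1, so <>~(~p & p) is true at s1.
Satisfying worlds: {s0, s1, s2, s4, s5}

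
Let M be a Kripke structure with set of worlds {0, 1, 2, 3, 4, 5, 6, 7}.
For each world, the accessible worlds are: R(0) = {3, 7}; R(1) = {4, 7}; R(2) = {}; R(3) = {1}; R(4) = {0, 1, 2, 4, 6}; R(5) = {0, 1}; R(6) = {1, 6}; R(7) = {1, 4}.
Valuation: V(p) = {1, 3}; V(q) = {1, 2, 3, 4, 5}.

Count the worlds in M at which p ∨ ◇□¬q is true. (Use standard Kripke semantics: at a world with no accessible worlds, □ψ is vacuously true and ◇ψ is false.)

3

Let φ = p ∨ ◇□¬q. Evaluate φ at each world:
  0 (successors {3, 7}): φ is false.
  1 (successors {4, 7}): φ is true.
  2 (successors ∅): φ is false.
  3 (successors {1}): φ is true.
  4 (successors {0, 1, 2, 4, 6}): φ is true.
  5 (successors {0, 1}): φ is false.
  6 (successors {1, 6}): φ is false.
  7 (successors {1, 4}): φ is false.
For instance, at 0:
  At 0: p is false, ◇□¬q is false, so p ∨ ◇□¬q is false.
    At 0: ◇□¬q requires □¬q at some successor in {3, 7}.
      At 3: □¬q is false.
      At 7: □¬q is false.
    So ◇□¬q is false at 0.
Satisfying worlds: {1, 3, 4}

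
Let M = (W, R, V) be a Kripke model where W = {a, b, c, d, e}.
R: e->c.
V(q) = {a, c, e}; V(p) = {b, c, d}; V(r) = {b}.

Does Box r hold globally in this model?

Recall that Box ψ holds at a world iff ψ holds at every accessible world, and Dia ψ holds iff ψ holds at some accessible world.
Let φ = Box r. Evaluate φ at each world:
  a (successors ∅): φ is true.
  b (successors ∅): φ is true.
  c (successors ∅): φ is true.
  d (successors ∅): φ is true.
  e (successors {c}): φ is false.
Detail at e (counterexample):
  At e: Box r requires r at every successor {c}.
    r fails at c, so Box r is false at e.

No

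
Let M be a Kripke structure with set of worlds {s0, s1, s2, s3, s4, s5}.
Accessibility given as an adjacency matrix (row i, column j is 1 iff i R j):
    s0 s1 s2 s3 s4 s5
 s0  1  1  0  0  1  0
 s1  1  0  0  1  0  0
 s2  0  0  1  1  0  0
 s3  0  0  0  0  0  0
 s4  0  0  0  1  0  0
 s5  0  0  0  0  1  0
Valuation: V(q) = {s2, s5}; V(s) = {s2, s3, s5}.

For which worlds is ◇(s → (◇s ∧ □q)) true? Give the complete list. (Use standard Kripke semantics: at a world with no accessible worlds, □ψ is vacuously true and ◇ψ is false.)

Recall that □ψ holds at a world iff ψ holds at every accessible world, and ◇ψ holds iff ψ holds at some accessible world.
Let φ = ◇(s → (◇s ∧ □q)). Evaluate φ at each world:
  s0 (successors {s0, s1, s4}): φ is true.
  s1 (successors {s0, s3}): φ is true.
  s2 (successors {s2, s3}): φ is false.
  s3 (successors ∅): φ is false.
  s4 (successors {s3}): φ is false.
  s5 (successors {s4}): φ is true.
For instance, at s2:
  At s2: ◇(s → (◇s ∧ □q)) requires s → (◇s ∧ □q) at some successor in {s2, s3}.
    At s2: s → (◇s ∧ □q) is false.
    At s3: s → (◇s ∧ □q) is false.
  So ◇(s → (◇s ∧ □q)) is false at s2.
Satisfying worlds: {s0, s1, s5}

s0, s1, s5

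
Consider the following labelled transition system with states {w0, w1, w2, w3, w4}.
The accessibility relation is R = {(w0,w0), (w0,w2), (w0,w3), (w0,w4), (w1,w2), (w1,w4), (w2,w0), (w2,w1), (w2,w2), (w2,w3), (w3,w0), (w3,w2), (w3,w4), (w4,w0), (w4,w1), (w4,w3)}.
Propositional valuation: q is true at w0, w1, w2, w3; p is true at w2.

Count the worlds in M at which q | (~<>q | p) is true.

4

Let φ = q | (~<>q | p). Evaluate φ at each world:
  w0 (successors {w0, w2, w3, w4}): φ is true.
  w1 (successors {w2, w4}): φ is true.
  w2 (successors {w0, w1, w2, w3}): φ is true.
  w3 (successors {w0, w2, w4}): φ is true.
  w4 (successors {w0, w1, w3}): φ is false.
For instance, at w4:
  At w4: q is false, ~<>q | p is false, so q | (~<>q | p) is false.
    At w4: ~<>q is false, p is false, so ~<>q | p is false.
      At w4: <>q is true, so ~<>q is false.
Satisfying worlds: {w0, w1, w2, w3}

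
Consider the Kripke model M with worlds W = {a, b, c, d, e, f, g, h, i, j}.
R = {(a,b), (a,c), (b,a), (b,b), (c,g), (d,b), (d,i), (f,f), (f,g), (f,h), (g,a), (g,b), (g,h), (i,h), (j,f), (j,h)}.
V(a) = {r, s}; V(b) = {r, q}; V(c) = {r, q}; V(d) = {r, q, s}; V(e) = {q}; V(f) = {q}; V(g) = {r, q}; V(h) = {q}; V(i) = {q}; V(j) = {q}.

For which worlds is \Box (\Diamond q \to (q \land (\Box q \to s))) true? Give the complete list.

Let φ = \Box (\Diamond q \to (q \land (\Box q \to s))). Evaluate φ at each world:
  a (successors {b, c}): φ is false.
  b (successors {a, b}): φ is false.
  c (successors {g}): φ is true.
  d (successors {b, i}): φ is false.
  e (successors ∅): φ is true.
  f (successors {f, g, h}): φ is false.
  g (successors {a, b, h}): φ is false.
  h (successors ∅): φ is true.
  i (successors {h}): φ is true.
  j (successors {f, h}): φ is false.
For instance, at c:
  At c: \Box (\Diamond q \to (q \land (\Box q \to s))) requires \Diamond q \to (q \land (\Box q \to s)) at every successor {g}.
      At g: \Diamond q is true, q \land (\Box q \to s) is true, so \Diamond q \to (q \land (\Box q \to s)) is true.
  So \Box (\Diamond q \to (q \land (\Box q \to s))) is true at c.
Satisfying worlds: {c, e, h, i}

c, e, h, i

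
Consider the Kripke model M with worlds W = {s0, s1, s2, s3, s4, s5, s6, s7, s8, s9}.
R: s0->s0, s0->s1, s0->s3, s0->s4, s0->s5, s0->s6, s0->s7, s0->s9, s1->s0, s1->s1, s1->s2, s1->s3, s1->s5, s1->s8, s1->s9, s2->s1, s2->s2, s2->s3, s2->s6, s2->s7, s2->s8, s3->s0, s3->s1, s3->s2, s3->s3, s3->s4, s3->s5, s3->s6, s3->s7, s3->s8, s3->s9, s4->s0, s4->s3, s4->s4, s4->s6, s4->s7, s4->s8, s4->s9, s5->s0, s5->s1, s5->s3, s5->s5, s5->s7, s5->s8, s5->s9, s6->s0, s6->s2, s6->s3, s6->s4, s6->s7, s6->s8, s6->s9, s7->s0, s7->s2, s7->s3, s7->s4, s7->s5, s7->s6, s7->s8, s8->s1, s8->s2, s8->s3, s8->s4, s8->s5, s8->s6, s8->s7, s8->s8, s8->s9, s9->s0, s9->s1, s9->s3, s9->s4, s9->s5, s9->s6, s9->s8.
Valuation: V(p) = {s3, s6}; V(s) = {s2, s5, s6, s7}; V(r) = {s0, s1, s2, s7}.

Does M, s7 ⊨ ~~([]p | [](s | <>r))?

At s7: ~([]p | [](s | <>r)) is false, so ~~([]p | [](s | <>r)) is true.
  At s7: []p | [](s | <>r) is true, so ~([]p | [](s | <>r)) is false.
    At s7: []p is false, [](s | <>r) is true, so []p | [](s | <>r) is true.
      At s7: []p requires p at every successor {s0, s2, s3, s4, s5, s6, s8}.
        p fails at s0, so []p is false at s7.
      At s7: [](s | <>r) requires s | <>r at every successor {s0, s2, s3, s4, s5, s6, s8}.
        At s0: s | <>r is true.
        At s2: s | <>r is true.
        At s3: s | <>r is true.
        At s4: s | <>r is true.
        At s5: s | <>r is true.
        At s6: s | <>r is true.
        At s8: s | <>r is true.
      So [](s | <>r) is true at s7.

Yes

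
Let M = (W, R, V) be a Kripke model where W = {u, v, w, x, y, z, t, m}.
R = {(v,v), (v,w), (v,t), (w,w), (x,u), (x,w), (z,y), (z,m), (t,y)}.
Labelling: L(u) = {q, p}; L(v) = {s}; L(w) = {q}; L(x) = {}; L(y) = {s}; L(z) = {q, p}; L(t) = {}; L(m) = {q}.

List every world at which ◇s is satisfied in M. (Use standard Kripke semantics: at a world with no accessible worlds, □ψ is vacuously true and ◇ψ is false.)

Let φ = ◇s. Evaluate φ at each world:
  u (successors ∅): φ is false.
  v (successors {v, w, t}): φ is true.
  w (successors {w}): φ is false.
  x (successors {u, w}): φ is false.
  y (successors ∅): φ is false.
  z (successors {y, m}): φ is true.
  t (successors {y}): φ is true.
  m (successors ∅): φ is false.
For instance, at w:
  At w: ◇s requires s at some successor in {w}.
    At w: s is false.
  So ◇s is false at w.
Satisfying worlds: {v, z, t}

v, z, t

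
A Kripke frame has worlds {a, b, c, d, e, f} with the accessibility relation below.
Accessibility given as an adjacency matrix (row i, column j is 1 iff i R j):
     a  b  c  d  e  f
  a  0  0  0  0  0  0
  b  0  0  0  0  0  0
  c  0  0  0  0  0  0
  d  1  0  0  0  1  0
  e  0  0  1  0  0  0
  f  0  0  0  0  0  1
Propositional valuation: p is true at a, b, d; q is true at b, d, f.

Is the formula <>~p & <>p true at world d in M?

Yes

At d: <>~p is true, <>p is true, so <>~p & <>p is true.
  At d: <>~p requires ~p at some successor in {a, e}.
    ~p holds at e, so <>~p is true at d.
  At d: <>p requires p at some successor in {a, e}.
    p holds at a, so <>p is true at d.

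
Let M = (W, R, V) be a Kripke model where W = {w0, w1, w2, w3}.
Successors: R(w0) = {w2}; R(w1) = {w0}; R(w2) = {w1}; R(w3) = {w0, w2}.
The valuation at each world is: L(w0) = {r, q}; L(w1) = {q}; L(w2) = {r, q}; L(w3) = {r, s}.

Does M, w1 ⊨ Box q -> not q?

No

At w1: Box q is true, not q is false, so Box q -> not q is false.
  At w1: Box q requires q at every successor {w0}.
    At w0: q is true.
  So Box q is true at w1.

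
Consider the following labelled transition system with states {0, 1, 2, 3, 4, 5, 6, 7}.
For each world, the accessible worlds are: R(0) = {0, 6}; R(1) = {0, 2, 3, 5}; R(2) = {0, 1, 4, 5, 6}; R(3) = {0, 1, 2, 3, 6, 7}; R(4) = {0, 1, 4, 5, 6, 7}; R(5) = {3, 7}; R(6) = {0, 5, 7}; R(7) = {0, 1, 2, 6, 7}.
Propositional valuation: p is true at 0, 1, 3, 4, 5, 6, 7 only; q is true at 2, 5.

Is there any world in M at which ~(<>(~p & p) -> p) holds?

Recall that <>ψ holds at a world iff ψ holds at some accessible world.
Let φ = ~(<>(~p & p) -> p). Evaluate φ at each world:
  0 (successors {0, 6}): φ is false.
  1 (successors {0, 2, 3, 5}): φ is false.
  2 (successors {0, 1, 4, 5, 6}): φ is false.
  3 (successors {0, 1, 2, 3, 6, 7}): φ is false.
  4 (successors {0, 1, 4, 5, 6, 7}): φ is false.
  5 (successors {3, 7}): φ is false.
  6 (successors {0, 5, 7}): φ is false.
  7 (successors {0, 1, 2, 6, 7}): φ is false.
For instance, at 3:
  At 3: <>(~p & p) -> p is true, so ~(<>(~p & p) -> p) is false.
    At 3: <>(~p & p) is false, p is true, so <>(~p & p) -> p is true.
      At 3: <>(~p & p) requires ~p & p at some successor in {0, 1, 2, 3, 6, 7}.
        At 0: ~p & p is false.
        At 1: ~p & p is false.
        At 2: ~p & p is false.
        At 3: ~p & p is false.
        At 6: ~p & p is false.
        At 7: ~p & p is false.
      So <>(~p & p) is false at 3.

No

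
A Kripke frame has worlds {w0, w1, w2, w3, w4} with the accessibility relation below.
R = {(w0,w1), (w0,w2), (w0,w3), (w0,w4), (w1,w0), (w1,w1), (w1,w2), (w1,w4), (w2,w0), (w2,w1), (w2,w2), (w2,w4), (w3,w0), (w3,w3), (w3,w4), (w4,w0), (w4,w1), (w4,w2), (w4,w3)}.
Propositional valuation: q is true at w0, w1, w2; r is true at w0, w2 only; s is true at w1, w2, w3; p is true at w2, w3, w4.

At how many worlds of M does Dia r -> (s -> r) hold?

Let φ = Dia r -> (s -> r). Evaluate φ at each world:
  w0 (successors {w1, w2, w3, w4}): φ is true.
  w1 (successors {w0, w1, w2, w4}): φ is false.
  w2 (successors {w0, w1, w2, w4}): φ is true.
  w3 (successors {w0, w3, w4}): φ is false.
  w4 (successors {w0, w1, w2, w3}): φ is true.
For instance, at w2:
  At w2: Dia r is true, s -> r is true, so Dia r -> (s -> r) is true.
    At w2: Dia r requires r at some successor in {w0, w1, w2, w4}.
      r holds at w0, so Dia r is true at w2.
Satisfying worlds: {w0, w2, w4}

3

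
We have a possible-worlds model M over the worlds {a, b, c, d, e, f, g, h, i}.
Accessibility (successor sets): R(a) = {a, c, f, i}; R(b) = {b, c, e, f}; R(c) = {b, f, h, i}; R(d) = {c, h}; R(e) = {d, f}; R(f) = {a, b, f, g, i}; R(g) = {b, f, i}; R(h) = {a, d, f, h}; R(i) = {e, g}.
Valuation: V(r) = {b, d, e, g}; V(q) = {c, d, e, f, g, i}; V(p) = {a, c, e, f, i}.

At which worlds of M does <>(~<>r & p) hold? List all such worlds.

Let φ = <>(~<>r & p). Evaluate φ at each world:
  a (successors {a, c, f, i}): φ is true.
  b (successors {b, c, e, f}): φ is false.
  c (successors {b, f, h, i}): φ is false.
  d (successors {c, h}): φ is false.
  e (successors {d, f}): φ is false.
  f (successors {a, b, f, g, i}): φ is true.
  g (successors {b, f, i}): φ is false.
  h (successors {a, d, f, h}): φ is true.
  i (successors {e, g}): φ is false.
For instance, at c:
  At c: <>(~<>r & p) requires ~<>r & p at some successor in {b, f, h, i}.
    At b: ~<>r & p is false.
    At f: ~<>r & p is false.
    At h: ~<>r & p is false.
    At i: ~<>r & p is false.
  So <>(~<>r & p) is false at c.
Satisfying worlds: {a, f, h}

a, f, h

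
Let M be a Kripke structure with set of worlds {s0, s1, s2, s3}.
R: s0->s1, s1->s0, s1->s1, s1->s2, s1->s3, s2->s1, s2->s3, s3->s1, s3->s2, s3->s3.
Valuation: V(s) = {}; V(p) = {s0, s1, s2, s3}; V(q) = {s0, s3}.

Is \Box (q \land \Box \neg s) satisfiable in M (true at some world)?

Let φ = \Box (q \land \Box \neg s). Evaluate φ at each world:
  s0 (successors {s1}): φ is false.
  s1 (successors {s0, s1, s2, s3}): φ is false.
  s2 (successors {s1, s3}): φ is false.
  s3 (successors {s1, s2, s3}): φ is false.
For instance, at s2:
  At s2: \Box (q \land \Box \neg s) requires q \land \Box \neg s at every successor {s1, s3}.
    q \land \Box \neg s fails at s1, so \Box (q \land \Box \neg s) is false at s2.
      At s1: q is false, \Box \neg s is true, so q \land \Box \neg s is false.

No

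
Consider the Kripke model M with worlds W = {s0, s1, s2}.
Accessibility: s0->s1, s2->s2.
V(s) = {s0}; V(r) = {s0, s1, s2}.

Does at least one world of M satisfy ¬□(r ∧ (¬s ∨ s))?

No

Let φ = ¬□(r ∧ (¬s ∨ s)). Evaluate φ at each world:
  s0 (successors {s1}): φ is false.
  s1 (successors ∅): φ is false.
  s2 (successors {s2}): φ is false.
For instance, at s0:
  At s0: □(r ∧ (¬s ∨ s)) is true, so ¬□(r ∧ (¬s ∨ s)) is false.
    At s0: □(r ∧ (¬s ∨ s)) requires r ∧ (¬s ∨ s) at every successor {s1}.
      At s1: r ∧ (¬s ∨ s) is true.
    So □(r ∧ (¬s ∨ s)) is true at s0.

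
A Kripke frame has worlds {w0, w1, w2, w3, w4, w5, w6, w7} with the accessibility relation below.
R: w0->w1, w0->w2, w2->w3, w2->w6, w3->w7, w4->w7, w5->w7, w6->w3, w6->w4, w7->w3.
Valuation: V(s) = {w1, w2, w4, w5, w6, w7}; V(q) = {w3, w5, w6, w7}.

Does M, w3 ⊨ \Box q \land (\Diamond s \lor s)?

Recall that \Box ψ holds at a world iff ψ holds at every accessible world, and \Diamond ψ holds iff ψ holds at some accessible world.
At w3: \Box q is true, \Diamond s \lor s is true, so \Box q \land (\Diamond s \lor s) is true.
  At w3: \Box q requires q at every successor {w7}.
    At w7: q is true.
  So \Box q is true at w3.
  At w3: \Diamond s is true, s is false, so \Diamond s \lor s is true.
    At w3: \Diamond s requires s at some successor in {w7}.
      s holds at w7, so \Diamond s is true at w3.

Yes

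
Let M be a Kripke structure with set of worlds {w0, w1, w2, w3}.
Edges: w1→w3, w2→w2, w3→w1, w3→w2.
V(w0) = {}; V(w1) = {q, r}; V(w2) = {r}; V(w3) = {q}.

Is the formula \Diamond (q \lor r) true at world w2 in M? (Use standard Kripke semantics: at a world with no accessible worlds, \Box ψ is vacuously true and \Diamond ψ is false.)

At w2: \Diamond (q \lor r) requires q \lor r at some successor in {w2}.
  q \lor r holds at w2, so \Diamond (q \lor r) is true at w2.

Yes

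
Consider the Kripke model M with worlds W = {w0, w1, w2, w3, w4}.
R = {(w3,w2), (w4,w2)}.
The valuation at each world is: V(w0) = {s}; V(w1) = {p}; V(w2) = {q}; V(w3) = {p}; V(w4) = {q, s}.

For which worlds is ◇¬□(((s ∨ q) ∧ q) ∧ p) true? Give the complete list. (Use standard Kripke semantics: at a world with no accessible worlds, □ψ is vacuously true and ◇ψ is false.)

none

Let φ = ◇¬□(((s ∨ q) ∧ q) ∧ p). Evaluate φ at each world:
  w0 (successors ∅): φ is false.
  w1 (successors ∅): φ is false.
  w2 (successors ∅): φ is false.
  w3 (successors {w2}): φ is false.
  w4 (successors {w2}): φ is false.
For instance, at w4:
  At w4: ◇¬□(((s ∨ q) ∧ q) ∧ p) requires ¬□(((s ∨ q) ∧ q) ∧ p) at some successor in {w2}.
    At w2: ¬□(((s ∨ q) ∧ q) ∧ p) is false.
  So ◇¬□(((s ∨ q) ∧ q) ∧ p) is false at w4.
Satisfying worlds: none.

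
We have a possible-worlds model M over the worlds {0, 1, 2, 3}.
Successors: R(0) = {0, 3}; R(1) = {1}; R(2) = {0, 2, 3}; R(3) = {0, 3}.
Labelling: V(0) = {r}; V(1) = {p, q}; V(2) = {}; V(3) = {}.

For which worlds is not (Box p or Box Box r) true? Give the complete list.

0, 2, 3

Let φ = not (Box p or Box Box r). Evaluate φ at each world:
  0 (successors {0, 3}): φ is true.
  1 (successors {1}): φ is false.
  2 (successors {0, 2, 3}): φ is true.
  3 (successors {0, 3}): φ is true.
For instance, at 2:
  At 2: Box p or Box Box r is false, so not (Box p or Box Box r) is true.
    At 2: Box p is false, Box Box r is false, so Box p or Box Box r is false.
      At 2: Box p requires p at every successor {0, 2, 3}.
        p fails at 0, so Box p is false at 2.
      At 2: Box Box r requires Box r at every successor {0, 2, 3}.
        Box r fails at 0, so Box Box r is false at 2.
Satisfying worlds: {0, 2, 3}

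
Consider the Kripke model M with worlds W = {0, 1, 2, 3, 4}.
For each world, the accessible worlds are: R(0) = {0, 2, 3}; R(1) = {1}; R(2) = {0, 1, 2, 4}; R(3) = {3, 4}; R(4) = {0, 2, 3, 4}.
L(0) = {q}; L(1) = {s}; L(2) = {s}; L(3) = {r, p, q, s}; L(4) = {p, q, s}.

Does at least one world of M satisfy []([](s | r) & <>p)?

Let φ = []([](s | r) & <>p). Evaluate φ at each world:
  0 (successors {0, 2, 3}): φ is false.
  1 (successors {1}): φ is false.
  2 (successors {0, 1, 2, 4}): φ is false.
  3 (successors {3, 4}): φ is false.
  4 (successors {0, 2, 3, 4}): φ is false.
For instance, at 0:
  At 0: []([](s | r) & <>p) requires [](s | r) & <>p at every successor {0, 2, 3}.
    [](s | r) & <>p fails at 0, so []([](s | r) & <>p) is false at 0.
      At 0: [](s | r) is false, <>p is true, so [](s | r) & <>p is false.

No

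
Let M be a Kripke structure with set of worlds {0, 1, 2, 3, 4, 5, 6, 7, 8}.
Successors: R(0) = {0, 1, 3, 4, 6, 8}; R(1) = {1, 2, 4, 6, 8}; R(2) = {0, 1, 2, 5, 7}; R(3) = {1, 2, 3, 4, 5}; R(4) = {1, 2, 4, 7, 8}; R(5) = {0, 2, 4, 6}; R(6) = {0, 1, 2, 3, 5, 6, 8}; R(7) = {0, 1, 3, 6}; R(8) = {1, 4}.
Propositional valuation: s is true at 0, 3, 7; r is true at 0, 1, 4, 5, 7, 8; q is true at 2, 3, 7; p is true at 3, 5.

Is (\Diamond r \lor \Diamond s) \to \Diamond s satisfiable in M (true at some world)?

Let φ = (\Diamond r \lor \Diamond s) \to \Diamond s. Evaluate φ at each world:
  0 (successors {0, 1, 3, 4, 6, 8}): φ is true.
  1 (successors {1, 2, 4, 6, 8}): φ is false.
  2 (successors {0, 1, 2, 5, 7}): φ is true.
  3 (successors {1, 2, 3, 4, 5}): φ is true.
  4 (successors {1, 2, 4, 7, 8}): φ is true.
  5 (successors {0, 2, 4, 6}): φ is true.
  6 (successors {0, 1, 2, 3, 5, 6, 8}): φ is true.
  7 (successors {0, 1, 3, 6}): φ is true.
  8 (successors {1, 4}): φ is false.
Detail at 0 (witness):
  At 0: \Diamond r \lor \Diamond s is true, \Diamond s is true, so (\Diamond r \lor \Diamond s) \to \Diamond s is true.
    At 0: \Diamond r is true, \Diamond s is true, so \Diamond r \lor \Diamond s is true.
      At 0: \Diamond r requires r at some successor in {0, 1, 3, 4, 6, 8}.
        r holds at 0, so \Diamond r is true at 0.
      At 0: \Diamond s requires s at some successor in {0, 1, 3, 4, 6, 8}.
        s holds at 0, so \Diamond s is true at 0.
    At 0: \Diamond s requires s at some successor in {0, 1, 3, 4, 6, 8}.
      s holds at 0, so \Diamond s is true at 0.

Yes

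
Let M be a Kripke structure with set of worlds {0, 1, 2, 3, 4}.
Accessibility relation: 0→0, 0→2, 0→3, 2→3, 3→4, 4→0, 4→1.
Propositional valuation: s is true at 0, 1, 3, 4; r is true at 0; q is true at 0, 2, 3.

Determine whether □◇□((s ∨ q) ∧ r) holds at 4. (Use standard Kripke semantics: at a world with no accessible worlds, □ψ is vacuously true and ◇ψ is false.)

At 4: □◇□((s ∨ q) ∧ r) requires ◇□((s ∨ q) ∧ r) at every successor {0, 1}.
  ◇□((s ∨ q) ∧ r) fails at 0, so □◇□((s ∨ q) ∧ r) is false at 4.
    At 0: ◇□((s ∨ q) ∧ r) requires □((s ∨ q) ∧ r) at some successor in {0, 2, 3}.
      At 0: □((s ∨ q) ∧ r) is false.
      At 2: □((s ∨ q) ∧ r) is false.
      At 3: □((s ∨ q) ∧ r) is false.
    So ◇□((s ∨ q) ∧ r) is false at 0.

No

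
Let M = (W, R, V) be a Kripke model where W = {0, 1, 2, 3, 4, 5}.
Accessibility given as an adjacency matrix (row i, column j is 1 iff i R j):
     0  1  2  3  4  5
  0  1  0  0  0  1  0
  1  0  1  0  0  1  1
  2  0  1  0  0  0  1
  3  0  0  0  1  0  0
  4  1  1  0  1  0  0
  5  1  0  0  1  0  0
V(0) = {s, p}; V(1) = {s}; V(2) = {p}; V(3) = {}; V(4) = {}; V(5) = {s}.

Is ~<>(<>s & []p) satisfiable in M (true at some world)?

Yes

Let φ = ~<>(<>s & []p). Evaluate φ at each world:
  0 (successors {0, 4}): φ is true.
  1 (successors {1, 4, 5}): φ is true.
  2 (successors {1, 5}): φ is true.
  3 (successors {3}): φ is true.
  4 (successors {0, 1, 3}): φ is true.
  5 (successors {0, 3}): φ is true.
Detail at 0 (witness):
  At 0: <>(<>s & []p) is false, so ~<>(<>s & []p) is true.
    At 0: <>(<>s & []p) requires <>s & []p at some successor in {0, 4}.
      At 0: <>s & []p is false.
      At 4: <>s & []p is false.
    So <>(<>s & []p) is false at 0.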